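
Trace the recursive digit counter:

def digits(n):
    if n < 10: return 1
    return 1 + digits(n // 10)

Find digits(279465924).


digits(279465924) = 1 + digits(27946592)
digits(27946592) = 1 + digits(2794659)
digits(2794659) = 1 + digits(279465)
digits(279465) = 1 + digits(27946)
digits(27946) = 1 + digits(2794)
digits(2794) = 1 + digits(279)
digits(279) = 1 + digits(27)
digits(27) = 1 + digits(2)
digits(2) = 1  (base case: 2 < 10)
Unwinding: 1 + 1 + 1 + 1 + 1 + 1 + 1 + 1 + 1 = 9

9


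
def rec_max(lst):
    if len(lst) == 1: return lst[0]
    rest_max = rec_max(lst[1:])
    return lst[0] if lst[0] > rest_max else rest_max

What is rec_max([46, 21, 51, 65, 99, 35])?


rec_max([46, 21, 51, 65, 99, 35]): compare 46 with rec_max([21, 51, 65, 99, 35])
rec_max([21, 51, 65, 99, 35]): compare 21 with rec_max([51, 65, 99, 35])
rec_max([51, 65, 99, 35]): compare 51 with rec_max([65, 99, 35])
rec_max([65, 99, 35]): compare 65 with rec_max([99, 35])
rec_max([99, 35]): compare 99 with rec_max([35])
rec_max([35]) = 35  (base case)
Compare 99 with 35 -> 99
Compare 65 with 99 -> 99
Compare 51 with 99 -> 99
Compare 21 with 99 -> 99
Compare 46 with 99 -> 99

99


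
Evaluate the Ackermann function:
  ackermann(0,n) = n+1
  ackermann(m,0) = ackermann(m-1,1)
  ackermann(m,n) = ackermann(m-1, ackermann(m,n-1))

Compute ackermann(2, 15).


ackermann(2, 15) = ackermann(1, ackermann(2, 14))
  ackermann(2, 14) = ackermann(1, ackermann(2, 13))
    ackermann(2, 13) = ackermann(1, ackermann(2, 12))
      ackermann(2, 12) = ackermann(1, ackermann(2, 11))
        ackermann(2, 11) = ackermann(1, ackermann(2, 10))
          ackermann(2, 10) = ackermann(1, ackermann(2, 9))
          ackermann(2, 9) = ackermann(1, ackermann(2, 8))
          ackermann(2, 8) = ackermann(1, ackermann(2, 7))
          ackermann(2, 7) = ackermann(1, ackermann(2, 6))
          ackermann(2, 6) = ackermann(1, ackermann(2, 5))
          ackermann(2, 5) = ackermann(1, ackermann(2, 4))
          ackermann(2, 4) = ackermann(1, ackermann(2, 3))
          ackermann(2, 3) = ackermann(1, ackermann(2, 2))
          ackermann(2, 2) = ackermann(1, ackermann(2, 1))
          ackermann(2, 1) = ackermann(1, ackermann(2, 0))
          ackermann(2, 0) = ackermann(1, 1)
          ackermann(1, 1) = ackermann(0, ackermann(1, 0))
          ackermann(1, 0) = ackermann(0, 1)
          ackermann(0, 1) = 2
            = ackermann(0, 2)
          ackermann(0, 2) = 3
            = ackermann(1, 3)
          ackermann(1, 3) = ackermann(0, ackermann(1, 2))
          ackermann(1, 2) = ackermann(0, ackermann(1, 1))
          ackermann(1, 1) = ackermann(0, ackermann(1, 0))
... (trace truncated)
Result: ackermann(2, 15) = 33

33


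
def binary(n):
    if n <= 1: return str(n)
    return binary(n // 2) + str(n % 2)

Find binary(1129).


binary(1129) = binary(564) + '1'
binary(564) = binary(282) + '0'
binary(282) = binary(141) + '0'
binary(141) = binary(70) + '1'
binary(70) = binary(35) + '0'
binary(35) = binary(17) + '1'
binary(17) = binary(8) + '1'
binary(8) = binary(4) + '0'
binary(4) = binary(2) + '0'
binary(2) = binary(1) + '0'
binary(1) = '1'  (base case)
Concatenating: '1' + '0' + '0' + '0' + '1' + '1' + '0' + '1' + '0' + '0' + '1' = '10001101001'

10001101001


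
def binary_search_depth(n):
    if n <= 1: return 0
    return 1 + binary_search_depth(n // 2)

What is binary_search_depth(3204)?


3204 / 2 = 1602
1602 / 2 = 801
801 / 2 = 400
400 / 2 = 200
200 / 2 = 100
100 / 2 = 50
50 / 2 = 25
25 / 2 = 12
12 / 2 = 6
6 / 2 = 3
3 / 2 = 1
Reached 1 after 11 halvings

11


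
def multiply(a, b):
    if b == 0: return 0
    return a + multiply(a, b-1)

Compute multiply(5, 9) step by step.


multiply(5, 9) = 5 + multiply(5, 8)
multiply(5, 8) = 5 + multiply(5, 7)
multiply(5, 7) = 5 + multiply(5, 6)
multiply(5, 6) = 5 + multiply(5, 5)
multiply(5, 5) = 5 + multiply(5, 4)
multiply(5, 4) = 5 + multiply(5, 3)
multiply(5, 3) = 5 + multiply(5, 2)
multiply(5, 2) = 5 + multiply(5, 1)
multiply(5, 1) = 5 + multiply(5, 0)
multiply(5, 0) = 0  (base case)
Total: 5 + 5 + 5 + 5 + 5 + 5 + 5 + 5 + 5 + 0 = 45

45


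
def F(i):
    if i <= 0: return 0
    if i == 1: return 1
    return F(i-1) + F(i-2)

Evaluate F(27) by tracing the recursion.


Computing F(27) bottom-up:
F(0) = 0
F(1) = 1
F(2) = F(1) + F(0) = 1 + 0 = 1
F(3) = F(2) + F(1) = 1 + 1 = 2
F(4) = F(3) + F(2) = 2 + 1 = 3
F(5) = F(4) + F(3) = 3 + 2 = 5
F(6) = F(5) + F(4) = 5 + 3 = 8
F(7) = F(6) + F(5) = 8 + 5 = 13
F(8) = F(7) + F(6) = 13 + 8 = 21
F(9) = F(8) + F(7) = 21 + 13 = 34
F(10) = F(9) + F(8) = 34 + 21 = 55
F(11) = F(10) + F(9) = 55 + 34 = 89
F(12) = F(11) + F(10) = 89 + 55 = 144
F(13) = F(12) + F(11) = 144 + 89 = 233
F(14) = F(13) + F(12) = 233 + 144 = 377
F(15) = F(14) + F(13) = 377 + 233 = 610
F(16) = F(15) + F(14) = 610 + 377 = 987
F(17) = F(16) + F(15) = 987 + 610 = 1597
F(18) = F(17) + F(16) = 1597 + 987 = 2584
F(19) = F(18) + F(17) = 2584 + 1597 = 4181
F(20) = F(19) + F(18) = 4181 + 2584 = 6765
F(21) = F(20) + F(19) = 6765 + 4181 = 10946
F(22) = F(21) + F(20) = 10946 + 6765 = 17711
F(23) = F(22) + F(21) = 17711 + 10946 = 28657
F(24) = F(23) + F(22) = 28657 + 17711 = 46368
F(25) = F(24) + F(23) = 46368 + 28657 = 75025
F(26) = F(25) + F(24) = 75025 + 46368 = 121393
F(27) = F(26) + F(25) = 121393 + 75025 = 196418

196418


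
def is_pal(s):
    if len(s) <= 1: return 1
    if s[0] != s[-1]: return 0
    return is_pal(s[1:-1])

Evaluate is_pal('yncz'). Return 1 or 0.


is_pal('yncz'): s[0]='y' != s[-1]='z' -> return 0
Result: 0 (not a palindrome)

0


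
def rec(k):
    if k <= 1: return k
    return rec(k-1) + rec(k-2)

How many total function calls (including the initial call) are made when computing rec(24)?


Let C(n) = total calls for rec(n)
C(0) = 1, C(1) = 1
C(2) = 1 + C(1) + C(0) = 1 + 1 + 1 = 3
C(3) = 1 + C(2) + C(1) = 1 + 3 + 1 = 5
C(4) = 1 + C(3) + C(2) = 1 + 5 + 3 = 9
C(5) = 1 + C(4) + C(3) = 1 + 9 + 5 = 15
C(6) = 1 + C(5) + C(4) = 1 + 15 + 9 = 25
C(7) = 1 + C(6) + C(5) = 1 + 25 + 15 = 41
C(8) = 1 + C(7) + C(6) = 1 + 41 + 25 = 67
C(9) = 1 + C(8) + C(7) = 1 + 67 + 41 = 109
C(10) = 1 + C(9) + C(8) = 1 + 109 + 67 = 177
C(11) = 1 + C(10) + C(9) = 1 + 177 + 109 = 287
C(12) = 1 + C(11) + C(10) = 1 + 287 + 177 = 465
C(13) = 1 + C(12) + C(11) = 1 + 465 + 287 = 753
C(14) = 1 + C(13) + C(12) = 1 + 753 + 465 = 1219
C(15) = 1 + C(14) + C(13) = 1 + 1219 + 753 = 1973
C(16) = 1 + C(15) + C(14) = 1 + 1973 + 1219 = 3193
C(17) = 1 + C(16) + C(15) = 1 + 3193 + 1973 = 5167
C(18) = 1 + C(17) + C(16) = 1 + 5167 + 3193 = 8361
C(19) = 1 + C(18) + C(17) = 1 + 8361 + 5167 = 13529
C(20) = 1 + C(19) + C(18) = 1 + 13529 + 8361 = 21891
C(21) = 1 + C(20) + C(19) = 1 + 21891 + 13529 = 35421
C(22) = 1 + C(21) + C(20) = 1 + 35421 + 21891 = 57313
C(23) = 1 + C(22) + C(21) = 1 + 57313 + 35421 = 92735
C(24) = 1 + C(23) + C(22) = 1 + 92735 + 57313 = 150049

150049


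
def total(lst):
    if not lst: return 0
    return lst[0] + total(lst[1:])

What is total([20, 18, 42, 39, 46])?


total([20, 18, 42, 39, 46]) = 20 + total([18, 42, 39, 46])
total([18, 42, 39, 46]) = 18 + total([42, 39, 46])
total([42, 39, 46]) = 42 + total([39, 46])
total([39, 46]) = 39 + total([46])
total([46]) = 46 + total([])
total([]) = 0  (base case)
Total: 20 + 18 + 42 + 39 + 46 + 0 = 165

165


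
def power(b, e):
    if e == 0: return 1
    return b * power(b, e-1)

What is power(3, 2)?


power(3, 2)
= 3 * power(3, 1)
= 3 * 3 * power(3, 0)
= 3 * 3 * 1
= 9

9


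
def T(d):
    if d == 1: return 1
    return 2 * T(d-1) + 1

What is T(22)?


T(22) = 2 * T(21) + 1
T(21) = 2 * T(20) + 1
T(20) = 2 * T(19) + 1
T(19) = 2 * T(18) + 1
T(18) = 2 * T(17) + 1
T(17) = 2 * T(16) + 1
T(16) = 2 * T(15) + 1
T(15) = 2 * T(14) + 1
T(14) = 2 * T(13) + 1
T(13) = 2 * T(12) + 1
T(12) = 2 * T(11) + 1
T(11) = 2 * T(10) + 1
T(10) = 2 * T(9) + 1
T(9) = 2 * T(8) + 1
T(8) = 2 * T(7) + 1
T(7) = 2 * T(6) + 1
T(6) = 2 * T(5) + 1
T(5) = 2 * T(4) + 1
T(4) = 2 * T(3) + 1
T(3) = 2 * T(2) + 1
T(2) = 2 * T(1) + 1
T(1) = 1  (base case)
T(2) = 2 * 1 + 1 = 3
T(3) = 2 * 3 + 1 = 7
T(4) = 2 * 7 + 1 = 15
T(5) = 2 * 15 + 1 = 31
T(6) = 2 * 31 + 1 = 63
T(7) = 2 * 63 + 1 = 127
T(8) = 2 * 127 + 1 = 255
T(9) = 2 * 255 + 1 = 511
T(10) = 2 * 511 + 1 = 1023
T(11) = 2 * 1023 + 1 = 2047
T(12) = 2 * 2047 + 1 = 4095
T(13) = 2 * 4095 + 1 = 8191
T(14) = 2 * 8191 + 1 = 16383
T(15) = 2 * 16383 + 1 = 32767
T(16) = 2 * 32767 + 1 = 65535
T(17) = 2 * 65535 + 1 = 131071
T(18) = 2 * 131071 + 1 = 262143
T(19) = 2 * 262143 + 1 = 524287
T(20) = 2 * 524287 + 1 = 1048575
T(21) = 2 * 1048575 + 1 = 2097151
T(22) = 2 * 2097151 + 1 = 4194303

4194303


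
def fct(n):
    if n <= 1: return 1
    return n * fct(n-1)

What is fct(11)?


fct(11)
= 11 * fct(10)
= 11 * 10 * fct(9)
= 11 * 10 * 9 * fct(8)
= 11 * 10 * 9 * 8 * fct(7)
= 11 * 10 * 9 * 8 * 7 * fct(6)
= 11 * 10 * 9 * 8 * 7 * 6 * fct(5)
= 11 * 10 * 9 * 8 * 7 * 6 * 5 * fct(4)
= 11 * 10 * 9 * 8 * 7 * 6 * 5 * 4 * fct(3)
= 11 * 10 * 9 * 8 * 7 * 6 * 5 * 4 * 3 * fct(2)
= 11 * 10 * 9 * 8 * 7 * 6 * 5 * 4 * 3 * 2 * fct(1)
= 11 * 10 * 9 * 8 * 7 * 6 * 5 * 4 * 3 * 2 * 1
= 39916800

39916800


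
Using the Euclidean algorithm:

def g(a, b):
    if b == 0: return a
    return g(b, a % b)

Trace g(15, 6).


g(15, 6) = g(6, 3)
g(6, 3) = g(3, 0)
g(3, 0) = 3  (base case)

3


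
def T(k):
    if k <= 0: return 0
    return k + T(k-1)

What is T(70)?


T(70)
= 70 + 69 + 68 + 67 + 66 + 65 + 64 + 63 + 62 + 61 + 60 + 59 + 58 + 57 + 56 + 55 + 54 + 53 + 52 + 51 + 50 + 49 + 48 + 47 + 46 + 45 + 44 + 43 + 42 + 41 + 40 + 39 + 38 + 37 + 36 + 35 + 34 + 33 + 32 + 31 + 30 + 29 + 28 + 27 + 26 + 25 + 24 + 23 + 22 + 21 + 20 + 19 + 18 + 17 + 16 + 15 + 14 + 13 + 12 + 11 + 10 + 9 + 8 + 7 + 6 + 5 + 4 + 3 + 2 + 1 + T(0)
= 70 + 69 + 68 + 67 + 66 + 65 + 64 + 63 + 62 + 61 + 60 + 59 + 58 + 57 + 56 + 55 + 54 + 53 + 52 + 51 + 50 + 49 + 48 + 47 + 46 + 45 + 44 + 43 + 42 + 41 + 40 + 39 + 38 + 37 + 36 + 35 + 34 + 33 + 32 + 31 + 30 + 29 + 28 + 27 + 26 + 25 + 24 + 23 + 22 + 21 + 20 + 19 + 18 + 17 + 16 + 15 + 14 + 13 + 12 + 11 + 10 + 9 + 8 + 7 + 6 + 5 + 4 + 3 + 2 + 1 + 0
= 2485

2485


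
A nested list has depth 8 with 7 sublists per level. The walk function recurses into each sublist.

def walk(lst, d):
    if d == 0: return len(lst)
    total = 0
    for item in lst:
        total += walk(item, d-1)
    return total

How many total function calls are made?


At depth 0 (root): 1 call
At depth 1: each of 1 parents calls walk on 7 children = 7 calls
At depth 2: each of 7 parents calls walk on 7 children = 49 calls
At depth 3: each of 49 parents calls walk on 7 children = 343 calls
At depth 4: each of 343 parents calls walk on 7 children = 2401 calls
At depth 5: each of 2401 parents calls walk on 7 children = 16807 calls
At depth 6: each of 16807 parents calls walk on 7 children = 117649 calls
At depth 7: each of 117649 parents calls walk on 7 children = 823543 calls
At depth 8: each of 823543 parents calls walk on 7 children = 5764801 calls
Total: 1 + 7 + 49 + 343 + 2401 + 16807 + 117649 + 823543 + 5764801 = 6725601

6725601


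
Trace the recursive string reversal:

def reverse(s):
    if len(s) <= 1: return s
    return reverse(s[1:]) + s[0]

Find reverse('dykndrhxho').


reverse('dykndrhxho') = reverse('ykndrhxho') + 'd'
reverse('ykndrhxho') = reverse('kndrhxho') + 'y'
reverse('kndrhxho') = reverse('ndrhxho') + 'k'
reverse('ndrhxho') = reverse('drhxho') + 'n'
reverse('drhxho') = reverse('rhxho') + 'd'
reverse('rhxho') = reverse('hxho') + 'r'
reverse('hxho') = reverse('xho') + 'h'
reverse('xho') = reverse('ho') + 'x'
reverse('ho') = reverse('o') + 'h'
reverse('o') = 'o'  (base case)
Concatenating: 'o' + 'h' + 'x' + 'h' + 'r' + 'd' + 'n' + 'k' + 'y' + 'd' = 'ohxhrdnkyd'

ohxhrdnkyd


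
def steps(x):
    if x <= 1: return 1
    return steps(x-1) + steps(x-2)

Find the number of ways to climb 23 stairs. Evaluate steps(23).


Building up from base cases:
steps(0) = 1
steps(1) = 1
steps(2) = steps(1) + steps(0) = 1 + 1 = 2
steps(3) = steps(2) + steps(1) = 2 + 1 = 3
steps(4) = steps(3) + steps(2) = 3 + 2 = 5
steps(5) = steps(4) + steps(3) = 5 + 3 = 8
steps(6) = steps(5) + steps(4) = 8 + 5 = 13
steps(7) = steps(6) + steps(5) = 13 + 8 = 21
steps(8) = steps(7) + steps(6) = 21 + 13 = 34
steps(9) = steps(8) + steps(7) = 34 + 21 = 55
steps(10) = steps(9) + steps(8) = 55 + 34 = 89
steps(11) = steps(10) + steps(9) = 89 + 55 = 144
steps(12) = steps(11) + steps(10) = 144 + 89 = 233
steps(13) = steps(12) + steps(11) = 233 + 144 = 377
steps(14) = steps(13) + steps(12) = 377 + 233 = 610
steps(15) = steps(14) + steps(13) = 610 + 377 = 987
steps(16) = steps(15) + steps(14) = 987 + 610 = 1597
steps(17) = steps(16) + steps(15) = 1597 + 987 = 2584
steps(18) = steps(17) + steps(16) = 2584 + 1597 = 4181
steps(19) = steps(18) + steps(17) = 4181 + 2584 = 6765
steps(20) = steps(19) + steps(18) = 6765 + 4181 = 10946
steps(21) = steps(20) + steps(19) = 10946 + 6765 = 17711
steps(22) = steps(21) + steps(20) = 17711 + 10946 = 28657
steps(23) = steps(22) + steps(21) = 28657 + 17711 = 46368

46368


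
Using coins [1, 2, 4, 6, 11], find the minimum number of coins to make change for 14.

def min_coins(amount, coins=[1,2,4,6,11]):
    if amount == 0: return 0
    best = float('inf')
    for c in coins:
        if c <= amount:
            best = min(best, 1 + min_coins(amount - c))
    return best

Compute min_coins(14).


Building up with DP:
min_coins(0) = 0
min_coins(1) = min(1+min_coins(0)=1+0=1) = 1
min_coins(2) = min(1+min_coins(1)=1+1=2, 1+min_coins(0)=1+0=1) = 1
min_coins(3) = min(1+min_coins(2)=1+1=2, 1+min_coins(1)=1+1=2) = 2
min_coins(4) = min(1+min_coins(3)=1+2=3, 1+min_coins(2)=1+1=2, 1+min_coins(0)=1+0=1) = 1
min_coins(5) = min(1+min_coins(4)=1+1=2, 1+min_coins(3)=1+2=3, 1+min_coins(1)=1+1=2) = 2
min_coins(6) = min(1+min_coins(5)=1+2=3, 1+min_coins(4)=1+1=2, 1+min_coins(2)=1+1=2, 1+min_coins(0)=1+0=1) = 1
min_coins(7) = min(1+min_coins(6)=1+1=2, 1+min_coins(5)=1+2=3, 1+min_coins(3)=1+2=3, 1+min_coins(1)=1+1=2) = 2
min_coins(8) = min(1+min_coins(7)=1+2=3, 1+min_coins(6)=1+1=2, 1+min_coins(4)=1+1=2, 1+min_coins(2)=1+1=2) = 2
min_coins(9) = min(1+min_coins(8)=1+2=3, 1+min_coins(7)=1+2=3, 1+min_coins(5)=1+2=3, 1+min_coins(3)=1+2=3) = 3
min_coins(10) = min(1+min_coins(9)=1+3=4, 1+min_coins(8)=1+2=3, 1+min_coins(6)=1+1=2, 1+min_coins(4)=1+1=2) = 2
min_coins(11) = min(1+min_coins(10)=1+2=3, 1+min_coins(9)=1+3=4, 1+min_coins(7)=1+2=3, 1+min_coins(5)=1+2=3, 1+min_coins(0)=1+0=1) = 1
min_coins(12) = min(1+min_coins(11)=1+1=2, 1+min_coins(10)=1+2=3, 1+min_coins(8)=1+2=3, 1+min_coins(6)=1+1=2, 1+min_coins(1)=1+1=2) = 2
min_coins(13) = min(1+min_coins(12)=1+2=3, 1+min_coins(11)=1+1=2, 1+min_coins(9)=1+3=4, 1+min_coins(7)=1+2=3, 1+min_coins(2)=1+1=2) = 2
min_coins(14) = min(1+min_coins(13)=1+2=3, 1+min_coins(12)=1+2=3, 1+min_coins(10)=1+2=3, 1+min_coins(8)=1+2=3, 1+min_coins(3)=1+2=3) = 3

3


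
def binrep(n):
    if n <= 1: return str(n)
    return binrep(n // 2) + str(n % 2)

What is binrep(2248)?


binrep(2248) = binrep(1124) + '0'
binrep(1124) = binrep(562) + '0'
binrep(562) = binrep(281) + '0'
binrep(281) = binrep(140) + '1'
binrep(140) = binrep(70) + '0'
binrep(70) = binrep(35) + '0'
binrep(35) = binrep(17) + '1'
binrep(17) = binrep(8) + '1'
binrep(8) = binrep(4) + '0'
binrep(4) = binrep(2) + '0'
binrep(2) = binrep(1) + '0'
binrep(1) = '1'  (base case)
Concatenating: '1' + '0' + '0' + '0' + '1' + '1' + '0' + '0' + '1' + '0' + '0' + '0' = '100011001000'

100011001000


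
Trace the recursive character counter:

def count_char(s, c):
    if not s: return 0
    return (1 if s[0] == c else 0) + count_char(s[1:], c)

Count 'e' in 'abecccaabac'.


s[0]='a' != 'e' -> 0
s[0]='b' != 'e' -> 0
s[0]='e' == 'e' -> 1
s[0]='c' != 'e' -> 0
s[0]='c' != 'e' -> 0
s[0]='c' != 'e' -> 0
s[0]='a' != 'e' -> 0
s[0]='a' != 'e' -> 0
s[0]='b' != 'e' -> 0
s[0]='a' != 'e' -> 0
s[0]='c' != 'e' -> 0
Sum: 0 + 0 + 1 + 0 + 0 + 0 + 0 + 0 + 0 + 0 + 0 = 1

1


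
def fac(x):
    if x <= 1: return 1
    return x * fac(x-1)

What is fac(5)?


fac(5)
= 5 * fac(4)
= 5 * 4 * fac(3)
= 5 * 4 * 3 * fac(2)
= 5 * 4 * 3 * 2 * fac(1)
= 5 * 4 * 3 * 2 * 1
= 120

120


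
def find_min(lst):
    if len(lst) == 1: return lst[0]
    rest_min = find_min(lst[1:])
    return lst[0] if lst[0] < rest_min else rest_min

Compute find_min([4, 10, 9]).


find_min([4, 10, 9]): compare 4 with find_min([10, 9])
find_min([10, 9]): compare 10 with find_min([9])
find_min([9]) = 9  (base case)
Compare 10 with 9 -> 9
Compare 4 with 9 -> 4

4


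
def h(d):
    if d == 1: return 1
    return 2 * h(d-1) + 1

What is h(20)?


h(20) = 2 * h(19) + 1
h(19) = 2 * h(18) + 1
h(18) = 2 * h(17) + 1
h(17) = 2 * h(16) + 1
h(16) = 2 * h(15) + 1
h(15) = 2 * h(14) + 1
h(14) = 2 * h(13) + 1
h(13) = 2 * h(12) + 1
h(12) = 2 * h(11) + 1
h(11) = 2 * h(10) + 1
h(10) = 2 * h(9) + 1
h(9) = 2 * h(8) + 1
h(8) = 2 * h(7) + 1
h(7) = 2 * h(6) + 1
h(6) = 2 * h(5) + 1
h(5) = 2 * h(4) + 1
h(4) = 2 * h(3) + 1
h(3) = 2 * h(2) + 1
h(2) = 2 * h(1) + 1
h(1) = 1  (base case)
h(2) = 2 * 1 + 1 = 3
h(3) = 2 * 3 + 1 = 7
h(4) = 2 * 7 + 1 = 15
h(5) = 2 * 15 + 1 = 31
h(6) = 2 * 31 + 1 = 63
h(7) = 2 * 63 + 1 = 127
h(8) = 2 * 127 + 1 = 255
h(9) = 2 * 255 + 1 = 511
h(10) = 2 * 511 + 1 = 1023
h(11) = 2 * 1023 + 1 = 2047
h(12) = 2 * 2047 + 1 = 4095
h(13) = 2 * 4095 + 1 = 8191
h(14) = 2 * 8191 + 1 = 16383
h(15) = 2 * 16383 + 1 = 32767
h(16) = 2 * 32767 + 1 = 65535
h(17) = 2 * 65535 + 1 = 131071
h(18) = 2 * 131071 + 1 = 262143
h(19) = 2 * 262143 + 1 = 524287
h(20) = 2 * 524287 + 1 = 1048575

1048575


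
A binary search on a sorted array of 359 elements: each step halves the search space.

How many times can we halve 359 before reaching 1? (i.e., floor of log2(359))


359 / 2 = 179
179 / 2 = 89
89 / 2 = 44
44 / 2 = 22
22 / 2 = 11
11 / 2 = 5
5 / 2 = 2
2 / 2 = 1
Reached 1 after 8 halvings

8


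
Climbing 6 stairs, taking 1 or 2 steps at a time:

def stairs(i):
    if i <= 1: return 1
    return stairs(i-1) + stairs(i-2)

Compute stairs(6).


Building up from base cases:
stairs(0) = 1
stairs(1) = 1
stairs(2) = stairs(1) + stairs(0) = 1 + 1 = 2
stairs(3) = stairs(2) + stairs(1) = 2 + 1 = 3
stairs(4) = stairs(3) + stairs(2) = 3 + 2 = 5
stairs(5) = stairs(4) + stairs(3) = 5 + 3 = 8
stairs(6) = stairs(5) + stairs(4) = 8 + 5 = 13

13


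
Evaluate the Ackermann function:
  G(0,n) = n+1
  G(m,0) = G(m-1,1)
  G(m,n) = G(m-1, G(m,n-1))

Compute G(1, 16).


G(1, 16) = G(0, G(1, 15))
  G(1, 15) = G(0, G(1, 14))
    G(1, 14) = G(0, G(1, 13))
      G(1, 13) = G(0, G(1, 12))
        G(1, 12) = G(0, G(1, 11))
          G(1, 11) = G(0, G(1, 10))
          G(1, 10) = G(0, G(1, 9))
          G(1, 9) = G(0, G(1, 8))
          G(1, 8) = G(0, G(1, 7))
          G(1, 7) = G(0, G(1, 6))
          G(1, 6) = G(0, G(1, 5))
          G(1, 5) = G(0, G(1, 4))
          G(1, 4) = G(0, G(1, 3))
          G(1, 3) = G(0, G(1, 2))
          G(1, 2) = G(0, G(1, 1))
          G(1, 1) = G(0, G(1, 0))
          G(1, 0) = G(0, 1)
          G(0, 1) = 2
            = G(0, 2)
          G(0, 2) = 3
            = G(0, 3)
          G(0, 3) = 4
            = G(0, 4)
          G(0, 4) = 5
            = G(0, 5)
... (trace truncated)
Result: G(1, 16) = 18

18


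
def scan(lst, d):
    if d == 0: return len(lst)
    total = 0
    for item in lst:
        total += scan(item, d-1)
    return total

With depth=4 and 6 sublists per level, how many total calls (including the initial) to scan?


At depth 0 (root): 1 call
At depth 1: each of 1 parents calls scan on 6 children = 6 calls
At depth 2: each of 6 parents calls scan on 6 children = 36 calls
At depth 3: each of 36 parents calls scan on 6 children = 216 calls
At depth 4: each of 216 parents calls scan on 6 children = 1296 calls
Total: 1 + 6 + 36 + 216 + 1296 = 1555

1555


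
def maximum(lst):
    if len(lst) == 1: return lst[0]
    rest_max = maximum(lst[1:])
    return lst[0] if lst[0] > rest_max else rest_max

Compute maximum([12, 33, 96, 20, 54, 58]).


maximum([12, 33, 96, 20, 54, 58]): compare 12 with maximum([33, 96, 20, 54, 58])
maximum([33, 96, 20, 54, 58]): compare 33 with maximum([96, 20, 54, 58])
maximum([96, 20, 54, 58]): compare 96 with maximum([20, 54, 58])
maximum([20, 54, 58]): compare 20 with maximum([54, 58])
maximum([54, 58]): compare 54 with maximum([58])
maximum([58]) = 58  (base case)
Compare 54 with 58 -> 58
Compare 20 with 58 -> 58
Compare 96 with 58 -> 96
Compare 33 with 96 -> 96
Compare 12 with 96 -> 96

96


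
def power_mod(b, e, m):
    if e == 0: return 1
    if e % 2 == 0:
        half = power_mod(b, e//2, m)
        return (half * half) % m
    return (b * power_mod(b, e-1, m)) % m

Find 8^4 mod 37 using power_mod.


power_mod(8, 4, 37): e is even, compute power_mod(8, 2, 37)
  power_mod(8, 2, 37): e is even, compute power_mod(8, 1, 37)
    power_mod(8, 1, 37): e is odd, compute power_mod(8, 0, 37)
      power_mod(8, 0, 37) = 1
    (8 * 1) % 37 = 8
  half=8, (8*8) % 37 = 27
half=27, (27*27) % 37 = 26

26


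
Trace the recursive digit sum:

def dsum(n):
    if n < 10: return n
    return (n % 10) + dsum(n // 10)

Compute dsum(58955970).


dsum(58955970) = 0 + dsum(5895597)
dsum(5895597) = 7 + dsum(589559)
dsum(589559) = 9 + dsum(58955)
dsum(58955) = 5 + dsum(5895)
dsum(5895) = 5 + dsum(589)
dsum(589) = 9 + dsum(58)
dsum(58) = 8 + dsum(5)
dsum(5) = 5  (base case)
Total: 0 + 7 + 9 + 5 + 5 + 9 + 8 + 5 = 48

48


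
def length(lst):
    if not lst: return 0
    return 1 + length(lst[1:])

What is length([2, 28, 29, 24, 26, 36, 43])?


length([2, 28, 29, 24, 26, 36, 43]) = 1 + length([28, 29, 24, 26, 36, 43])
length([28, 29, 24, 26, 36, 43]) = 1 + length([29, 24, 26, 36, 43])
length([29, 24, 26, 36, 43]) = 1 + length([24, 26, 36, 43])
length([24, 26, 36, 43]) = 1 + length([26, 36, 43])
length([26, 36, 43]) = 1 + length([36, 43])
length([36, 43]) = 1 + length([43])
length([43]) = 1 + length([])
length([]) = 0  (base case)
Unwinding: 1 + 1 + 1 + 1 + 1 + 1 + 1 + 0 = 7

7


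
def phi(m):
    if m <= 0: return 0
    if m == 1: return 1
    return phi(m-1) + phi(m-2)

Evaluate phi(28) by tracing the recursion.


Computing phi(28) bottom-up:
phi(0) = 0
phi(1) = 1
phi(2) = phi(1) + phi(0) = 1 + 0 = 1
phi(3) = phi(2) + phi(1) = 1 + 1 = 2
phi(4) = phi(3) + phi(2) = 2 + 1 = 3
phi(5) = phi(4) + phi(3) = 3 + 2 = 5
phi(6) = phi(5) + phi(4) = 5 + 3 = 8
phi(7) = phi(6) + phi(5) = 8 + 5 = 13
phi(8) = phi(7) + phi(6) = 13 + 8 = 21
phi(9) = phi(8) + phi(7) = 21 + 13 = 34
phi(10) = phi(9) + phi(8) = 34 + 21 = 55
phi(11) = phi(10) + phi(9) = 55 + 34 = 89
phi(12) = phi(11) + phi(10) = 89 + 55 = 144
phi(13) = phi(12) + phi(11) = 144 + 89 = 233
phi(14) = phi(13) + phi(12) = 233 + 144 = 377
phi(15) = phi(14) + phi(13) = 377 + 233 = 610
phi(16) = phi(15) + phi(14) = 610 + 377 = 987
phi(17) = phi(16) + phi(15) = 987 + 610 = 1597
phi(18) = phi(17) + phi(16) = 1597 + 987 = 2584
phi(19) = phi(18) + phi(17) = 2584 + 1597 = 4181
phi(20) = phi(19) + phi(18) = 4181 + 2584 = 6765
phi(21) = phi(20) + phi(19) = 6765 + 4181 = 10946
phi(22) = phi(21) + phi(20) = 10946 + 6765 = 17711
phi(23) = phi(22) + phi(21) = 17711 + 10946 = 28657
phi(24) = phi(23) + phi(22) = 28657 + 17711 = 46368
phi(25) = phi(24) + phi(23) = 46368 + 28657 = 75025
phi(26) = phi(25) + phi(24) = 75025 + 46368 = 121393
phi(27) = phi(26) + phi(25) = 121393 + 75025 = 196418
phi(28) = phi(27) + phi(26) = 196418 + 121393 = 317811

317811


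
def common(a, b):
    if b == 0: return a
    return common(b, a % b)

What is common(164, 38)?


common(164, 38) = common(38, 12)
common(38, 12) = common(12, 2)
common(12, 2) = common(2, 0)
common(2, 0) = 2  (base case)

2


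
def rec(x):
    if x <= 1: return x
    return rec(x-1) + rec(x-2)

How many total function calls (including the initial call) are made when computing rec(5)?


Let C(n) = total calls for rec(n)
C(0) = 1, C(1) = 1
C(2) = 1 + C(1) + C(0) = 1 + 1 + 1 = 3
C(3) = 1 + C(2) + C(1) = 1 + 3 + 1 = 5
C(4) = 1 + C(3) + C(2) = 1 + 5 + 3 = 9
C(5) = 1 + C(4) + C(3) = 1 + 9 + 5 = 15

15


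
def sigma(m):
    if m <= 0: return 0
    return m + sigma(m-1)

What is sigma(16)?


sigma(16)
= 16 + 15 + 14 + 13 + 12 + 11 + 10 + 9 + 8 + 7 + 6 + 5 + 4 + 3 + 2 + 1 + sigma(0)
= 16 + 15 + 14 + 13 + 12 + 11 + 10 + 9 + 8 + 7 + 6 + 5 + 4 + 3 + 2 + 1 + 0
= 136

136


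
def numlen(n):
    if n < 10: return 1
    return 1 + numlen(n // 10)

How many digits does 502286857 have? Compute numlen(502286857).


numlen(502286857) = 1 + numlen(50228685)
numlen(50228685) = 1 + numlen(5022868)
numlen(5022868) = 1 + numlen(502286)
numlen(502286) = 1 + numlen(50228)
numlen(50228) = 1 + numlen(5022)
numlen(5022) = 1 + numlen(502)
numlen(502) = 1 + numlen(50)
numlen(50) = 1 + numlen(5)
numlen(5) = 1  (base case: 5 < 10)
Unwinding: 1 + 1 + 1 + 1 + 1 + 1 + 1 + 1 + 1 = 9

9


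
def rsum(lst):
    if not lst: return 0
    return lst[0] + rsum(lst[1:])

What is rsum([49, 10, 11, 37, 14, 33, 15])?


rsum([49, 10, 11, 37, 14, 33, 15]) = 49 + rsum([10, 11, 37, 14, 33, 15])
rsum([10, 11, 37, 14, 33, 15]) = 10 + rsum([11, 37, 14, 33, 15])
rsum([11, 37, 14, 33, 15]) = 11 + rsum([37, 14, 33, 15])
rsum([37, 14, 33, 15]) = 37 + rsum([14, 33, 15])
rsum([14, 33, 15]) = 14 + rsum([33, 15])
rsum([33, 15]) = 33 + rsum([15])
rsum([15]) = 15 + rsum([])
rsum([]) = 0  (base case)
Total: 49 + 10 + 11 + 37 + 14 + 33 + 15 + 0 = 169

169


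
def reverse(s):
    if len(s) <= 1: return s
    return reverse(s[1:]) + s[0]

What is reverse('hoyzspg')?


reverse('hoyzspg') = reverse('oyzspg') + 'h'
reverse('oyzspg') = reverse('yzspg') + 'o'
reverse('yzspg') = reverse('zspg') + 'y'
reverse('zspg') = reverse('spg') + 'z'
reverse('spg') = reverse('pg') + 's'
reverse('pg') = reverse('g') + 'p'
reverse('g') = 'g'  (base case)
Concatenating: 'g' + 'p' + 's' + 'z' + 'y' + 'o' + 'h' = 'gpszyoh'

gpszyoh


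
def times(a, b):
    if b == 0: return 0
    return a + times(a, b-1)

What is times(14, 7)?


times(14, 7) = 14 + times(14, 6)
times(14, 6) = 14 + times(14, 5)
times(14, 5) = 14 + times(14, 4)
times(14, 4) = 14 + times(14, 3)
times(14, 3) = 14 + times(14, 2)
times(14, 2) = 14 + times(14, 1)
times(14, 1) = 14 + times(14, 0)
times(14, 0) = 0  (base case)
Total: 14 + 14 + 14 + 14 + 14 + 14 + 14 + 0 = 98

98


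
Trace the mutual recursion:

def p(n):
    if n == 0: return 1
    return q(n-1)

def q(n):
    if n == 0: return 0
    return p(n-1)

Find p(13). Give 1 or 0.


p(13) = q(12)
q(12) = p(11)
p(11) = q(10)
q(10) = p(9)
p(9) = q(8)
q(8) = p(7)
p(7) = q(6)
q(6) = p(5)
p(5) = q(4)
q(4) = p(3)
p(3) = q(2)
q(2) = p(1)
p(1) = q(0)
q(0) = 0  (base case)
Result: 0

0


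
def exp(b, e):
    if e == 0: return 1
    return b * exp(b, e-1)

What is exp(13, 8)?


exp(13, 8)
= 13 * exp(13, 7)
= 13 * 13 * exp(13, 6)
= 13 * 13 * 13 * exp(13, 5)
= 13 * 13 * 13 * 13 * exp(13, 4)
= 13 * 13 * 13 * 13 * 13 * exp(13, 3)
= 13 * 13 * 13 * 13 * 13 * 13 * exp(13, 2)
= 13 * 13 * 13 * 13 * 13 * 13 * 13 * exp(13, 1)
= 13 * 13 * 13 * 13 * 13 * 13 * 13 * 13 * exp(13, 0)
= 13 * 13 * 13 * 13 * 13 * 13 * 13 * 13 * 1
= 815730721

815730721


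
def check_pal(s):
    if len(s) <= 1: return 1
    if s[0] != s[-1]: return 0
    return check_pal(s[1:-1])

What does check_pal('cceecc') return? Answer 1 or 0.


check_pal('cceecc'): s[0]='c' == s[-1]='c' -> check check_pal('ceec')
check_pal('ceec'): s[0]='c' == s[-1]='c' -> check check_pal('ee')
check_pal('ee'): s[0]='e' == s[-1]='e' -> check check_pal('')
check_pal(''): len <= 1 -> return 1  (base case)
Result: 1 (palindrome)

1


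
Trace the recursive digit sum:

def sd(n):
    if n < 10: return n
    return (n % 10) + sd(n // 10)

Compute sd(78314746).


sd(78314746) = 6 + sd(7831474)
sd(7831474) = 4 + sd(783147)
sd(783147) = 7 + sd(78314)
sd(78314) = 4 + sd(7831)
sd(7831) = 1 + sd(783)
sd(783) = 3 + sd(78)
sd(78) = 8 + sd(7)
sd(7) = 7  (base case)
Total: 6 + 4 + 7 + 4 + 1 + 3 + 8 + 7 = 40

40


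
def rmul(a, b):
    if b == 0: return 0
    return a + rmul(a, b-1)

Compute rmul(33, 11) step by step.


rmul(33, 11) = 33 + rmul(33, 10)
rmul(33, 10) = 33 + rmul(33, 9)
rmul(33, 9) = 33 + rmul(33, 8)
rmul(33, 8) = 33 + rmul(33, 7)
rmul(33, 7) = 33 + rmul(33, 6)
rmul(33, 6) = 33 + rmul(33, 5)
rmul(33, 5) = 33 + rmul(33, 4)
rmul(33, 4) = 33 + rmul(33, 3)
rmul(33, 3) = 33 + rmul(33, 2)
rmul(33, 2) = 33 + rmul(33, 1)
rmul(33, 1) = 33 + rmul(33, 0)
rmul(33, 0) = 0  (base case)
Total: 33 + 33 + 33 + 33 + 33 + 33 + 33 + 33 + 33 + 33 + 33 + 0 = 363

363


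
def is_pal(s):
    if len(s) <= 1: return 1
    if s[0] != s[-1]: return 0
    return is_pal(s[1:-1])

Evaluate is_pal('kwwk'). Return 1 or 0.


is_pal('kwwk'): s[0]='k' == s[-1]='k' -> check is_pal('ww')
is_pal('ww'): s[0]='w' == s[-1]='w' -> check is_pal('')
is_pal(''): len <= 1 -> return 1  (base case)
Result: 1 (palindrome)

1


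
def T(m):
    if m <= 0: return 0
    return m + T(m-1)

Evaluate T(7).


T(7)
= 7 + 6 + 5 + 4 + 3 + 2 + 1 + T(0)
= 7 + 6 + 5 + 4 + 3 + 2 + 1 + 0
= 28

28


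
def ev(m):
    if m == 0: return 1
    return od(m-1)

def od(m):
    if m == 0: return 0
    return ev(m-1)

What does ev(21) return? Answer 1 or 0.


ev(21) = od(20)
od(20) = ev(19)
ev(19) = od(18)
od(18) = ev(17)
ev(17) = od(16)
od(16) = ev(15)
ev(15) = od(14)
od(14) = ev(13)
ev(13) = od(12)
od(12) = ev(11)
ev(11) = od(10)
od(10) = ev(9)
ev(9) = od(8)
od(8) = ev(7)
ev(7) = od(6)
od(6) = ev(5)
ev(5) = od(4)
od(4) = ev(3)
ev(3) = od(2)
od(2) = ev(1)
ev(1) = od(0)
od(0) = 0  (base case)
Result: 0

0


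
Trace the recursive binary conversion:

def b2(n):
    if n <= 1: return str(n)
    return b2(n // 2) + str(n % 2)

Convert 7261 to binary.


b2(7261) = b2(3630) + '1'
b2(3630) = b2(1815) + '0'
b2(1815) = b2(907) + '1'
b2(907) = b2(453) + '1'
b2(453) = b2(226) + '1'
b2(226) = b2(113) + '0'
b2(113) = b2(56) + '1'
b2(56) = b2(28) + '0'
b2(28) = b2(14) + '0'
b2(14) = b2(7) + '0'
b2(7) = b2(3) + '1'
b2(3) = b2(1) + '1'
b2(1) = '1'  (base case)
Concatenating: '1' + '1' + '1' + '0' + '0' + '0' + '1' + '0' + '1' + '1' + '1' + '0' + '1' = '1110001011101'

1110001011101


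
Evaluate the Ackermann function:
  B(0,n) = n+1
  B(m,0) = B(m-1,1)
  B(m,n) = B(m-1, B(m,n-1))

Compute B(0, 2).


B(0, 2) = 3
Result: B(0, 2) = 3

3


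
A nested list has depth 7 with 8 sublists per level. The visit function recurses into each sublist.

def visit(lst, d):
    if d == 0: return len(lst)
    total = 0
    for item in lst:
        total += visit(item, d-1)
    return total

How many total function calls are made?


At depth 0 (root): 1 call
At depth 1: each of 1 parents calls visit on 8 children = 8 calls
At depth 2: each of 8 parents calls visit on 8 children = 64 calls
At depth 3: each of 64 parents calls visit on 8 children = 512 calls
At depth 4: each of 512 parents calls visit on 8 children = 4096 calls
At depth 5: each of 4096 parents calls visit on 8 children = 32768 calls
At depth 6: each of 32768 parents calls visit on 8 children = 262144 calls
At depth 7: each of 262144 parents calls visit on 8 children = 2097152 calls
Total: 1 + 8 + 64 + 512 + 4096 + 32768 + 262144 + 2097152 = 2396745

2396745


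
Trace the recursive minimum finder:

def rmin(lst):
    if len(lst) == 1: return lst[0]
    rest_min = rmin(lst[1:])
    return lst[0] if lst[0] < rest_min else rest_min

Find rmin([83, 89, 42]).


rmin([83, 89, 42]): compare 83 with rmin([89, 42])
rmin([89, 42]): compare 89 with rmin([42])
rmin([42]) = 42  (base case)
Compare 89 with 42 -> 42
Compare 83 with 42 -> 42

42


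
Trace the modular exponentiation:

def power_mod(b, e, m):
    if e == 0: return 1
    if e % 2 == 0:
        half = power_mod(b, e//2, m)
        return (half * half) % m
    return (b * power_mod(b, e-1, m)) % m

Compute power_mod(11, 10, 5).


power_mod(11, 10, 5): e is even, compute power_mod(11, 5, 5)
  power_mod(11, 5, 5): e is odd, compute power_mod(11, 4, 5)
    power_mod(11, 4, 5): e is even, compute power_mod(11, 2, 5)
      power_mod(11, 2, 5): e is even, compute power_mod(11, 1, 5)
        power_mod(11, 1, 5): e is odd, compute power_mod(11, 0, 5)
          power_mod(11, 0, 5) = 1
        (11 * 1) % 5 = 1
      half=1, (1*1) % 5 = 1
    half=1, (1*1) % 5 = 1
  (11 * 1) % 5 = 1
half=1, (1*1) % 5 = 1

1


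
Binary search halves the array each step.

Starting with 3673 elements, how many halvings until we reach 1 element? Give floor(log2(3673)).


3673 / 2 = 1836
1836 / 2 = 918
918 / 2 = 459
459 / 2 = 229
229 / 2 = 114
114 / 2 = 57
57 / 2 = 28
28 / 2 = 14
14 / 2 = 7
7 / 2 = 3
3 / 2 = 1
Reached 1 after 11 halvings

11


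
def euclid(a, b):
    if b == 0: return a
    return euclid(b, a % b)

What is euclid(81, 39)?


euclid(81, 39) = euclid(39, 3)
euclid(39, 3) = euclid(3, 0)
euclid(3, 0) = 3  (base case)

3


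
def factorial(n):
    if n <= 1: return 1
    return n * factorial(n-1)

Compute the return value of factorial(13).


factorial(13)
= 13 * factorial(12)
= 13 * 12 * factorial(11)
= 13 * 12 * 11 * factorial(10)
= 13 * 12 * 11 * 10 * factorial(9)
= 13 * 12 * 11 * 10 * 9 * factorial(8)
= 13 * 12 * 11 * 10 * 9 * 8 * factorial(7)
= 13 * 12 * 11 * 10 * 9 * 8 * 7 * factorial(6)
= 13 * 12 * 11 * 10 * 9 * 8 * 7 * 6 * factorial(5)
= 13 * 12 * 11 * 10 * 9 * 8 * 7 * 6 * 5 * factorial(4)
= 13 * 12 * 11 * 10 * 9 * 8 * 7 * 6 * 5 * 4 * factorial(3)
= 13 * 12 * 11 * 10 * 9 * 8 * 7 * 6 * 5 * 4 * 3 * factorial(2)
= 13 * 12 * 11 * 10 * 9 * 8 * 7 * 6 * 5 * 4 * 3 * 2 * factorial(1)
= 13 * 12 * 11 * 10 * 9 * 8 * 7 * 6 * 5 * 4 * 3 * 2 * 1
= 6227020800

6227020800


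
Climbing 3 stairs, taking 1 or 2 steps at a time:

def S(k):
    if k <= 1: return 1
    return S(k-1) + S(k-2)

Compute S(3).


Building up from base cases:
S(0) = 1
S(1) = 1
S(2) = S(1) + S(0) = 1 + 1 = 2
S(3) = S(2) + S(1) = 2 + 1 = 3

3


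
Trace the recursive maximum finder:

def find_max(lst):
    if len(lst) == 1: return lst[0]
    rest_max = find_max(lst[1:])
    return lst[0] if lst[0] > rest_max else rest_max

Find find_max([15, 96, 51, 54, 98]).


find_max([15, 96, 51, 54, 98]): compare 15 with find_max([96, 51, 54, 98])
find_max([96, 51, 54, 98]): compare 96 with find_max([51, 54, 98])
find_max([51, 54, 98]): compare 51 with find_max([54, 98])
find_max([54, 98]): compare 54 with find_max([98])
find_max([98]) = 98  (base case)
Compare 54 with 98 -> 98
Compare 51 with 98 -> 98
Compare 96 with 98 -> 98
Compare 15 with 98 -> 98

98


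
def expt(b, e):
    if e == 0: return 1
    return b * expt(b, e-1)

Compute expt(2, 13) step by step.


expt(2, 13)
= 2 * expt(2, 12)
= 2 * 2 * expt(2, 11)
= 2 * 2 * 2 * expt(2, 10)
= 2 * 2 * 2 * 2 * expt(2, 9)
= 2 * 2 * 2 * 2 * 2 * expt(2, 8)
= 2 * 2 * 2 * 2 * 2 * 2 * expt(2, 7)
= 2 * 2 * 2 * 2 * 2 * 2 * 2 * expt(2, 6)
= 2 * 2 * 2 * 2 * 2 * 2 * 2 * 2 * expt(2, 5)
= 2 * 2 * 2 * 2 * 2 * 2 * 2 * 2 * 2 * expt(2, 4)
= 2 * 2 * 2 * 2 * 2 * 2 * 2 * 2 * 2 * 2 * expt(2, 3)
= 2 * 2 * 2 * 2 * 2 * 2 * 2 * 2 * 2 * 2 * 2 * expt(2, 2)
= 2 * 2 * 2 * 2 * 2 * 2 * 2 * 2 * 2 * 2 * 2 * 2 * expt(2, 1)
= 2 * 2 * 2 * 2 * 2 * 2 * 2 * 2 * 2 * 2 * 2 * 2 * 2 * expt(2, 0)
= 2 * 2 * 2 * 2 * 2 * 2 * 2 * 2 * 2 * 2 * 2 * 2 * 2 * 1
= 8192

8192


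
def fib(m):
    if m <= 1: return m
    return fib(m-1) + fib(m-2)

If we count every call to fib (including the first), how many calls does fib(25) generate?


Let C(n) = total calls for fib(n)
C(0) = 1, C(1) = 1
C(2) = 1 + C(1) + C(0) = 1 + 1 + 1 = 3
C(3) = 1 + C(2) + C(1) = 1 + 3 + 1 = 5
C(4) = 1 + C(3) + C(2) = 1 + 5 + 3 = 9
C(5) = 1 + C(4) + C(3) = 1 + 9 + 5 = 15
C(6) = 1 + C(5) + C(4) = 1 + 15 + 9 = 25
C(7) = 1 + C(6) + C(5) = 1 + 25 + 15 = 41
C(8) = 1 + C(7) + C(6) = 1 + 41 + 25 = 67
C(9) = 1 + C(8) + C(7) = 1 + 67 + 41 = 109
C(10) = 1 + C(9) + C(8) = 1 + 109 + 67 = 177
C(11) = 1 + C(10) + C(9) = 1 + 177 + 109 = 287
C(12) = 1 + C(11) + C(10) = 1 + 287 + 177 = 465
C(13) = 1 + C(12) + C(11) = 1 + 465 + 287 = 753
C(14) = 1 + C(13) + C(12) = 1 + 753 + 465 = 1219
C(15) = 1 + C(14) + C(13) = 1 + 1219 + 753 = 1973
C(16) = 1 + C(15) + C(14) = 1 + 1973 + 1219 = 3193
C(17) = 1 + C(16) + C(15) = 1 + 3193 + 1973 = 5167
C(18) = 1 + C(17) + C(16) = 1 + 5167 + 3193 = 8361
C(19) = 1 + C(18) + C(17) = 1 + 8361 + 5167 = 13529
C(20) = 1 + C(19) + C(18) = 1 + 13529 + 8361 = 21891
C(21) = 1 + C(20) + C(19) = 1 + 21891 + 13529 = 35421
C(22) = 1 + C(21) + C(20) = 1 + 35421 + 21891 = 57313
C(23) = 1 + C(22) + C(21) = 1 + 57313 + 35421 = 92735
C(24) = 1 + C(23) + C(22) = 1 + 92735 + 57313 = 150049
C(25) = 1 + C(24) + C(23) = 1 + 150049 + 92735 = 242785

242785


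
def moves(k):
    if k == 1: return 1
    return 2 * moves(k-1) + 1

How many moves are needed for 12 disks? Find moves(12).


moves(12) = 2 * moves(11) + 1
moves(11) = 2 * moves(10) + 1
moves(10) = 2 * moves(9) + 1
moves(9) = 2 * moves(8) + 1
moves(8) = 2 * moves(7) + 1
moves(7) = 2 * moves(6) + 1
moves(6) = 2 * moves(5) + 1
moves(5) = 2 * moves(4) + 1
moves(4) = 2 * moves(3) + 1
moves(3) = 2 * moves(2) + 1
moves(2) = 2 * moves(1) + 1
moves(1) = 1  (base case)
moves(2) = 2 * 1 + 1 = 3
moves(3) = 2 * 3 + 1 = 7
moves(4) = 2 * 7 + 1 = 15
moves(5) = 2 * 15 + 1 = 31
moves(6) = 2 * 31 + 1 = 63
moves(7) = 2 * 63 + 1 = 127
moves(8) = 2 * 127 + 1 = 255
moves(9) = 2 * 255 + 1 = 511
moves(10) = 2 * 511 + 1 = 1023
moves(11) = 2 * 1023 + 1 = 2047
moves(12) = 2 * 2047 + 1 = 4095

4095


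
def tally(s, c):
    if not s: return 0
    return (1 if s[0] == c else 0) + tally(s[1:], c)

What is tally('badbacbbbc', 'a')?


s[0]='b' != 'a' -> 0
s[0]='a' == 'a' -> 1
s[0]='d' != 'a' -> 0
s[0]='b' != 'a' -> 0
s[0]='a' == 'a' -> 1
s[0]='c' != 'a' -> 0
s[0]='b' != 'a' -> 0
s[0]='b' != 'a' -> 0
s[0]='b' != 'a' -> 0
s[0]='c' != 'a' -> 0
Sum: 0 + 1 + 0 + 0 + 1 + 0 + 0 + 0 + 0 + 0 = 2

2


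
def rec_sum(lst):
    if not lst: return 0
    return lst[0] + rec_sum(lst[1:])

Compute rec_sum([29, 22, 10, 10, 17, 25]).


rec_sum([29, 22, 10, 10, 17, 25]) = 29 + rec_sum([22, 10, 10, 17, 25])
rec_sum([22, 10, 10, 17, 25]) = 22 + rec_sum([10, 10, 17, 25])
rec_sum([10, 10, 17, 25]) = 10 + rec_sum([10, 17, 25])
rec_sum([10, 17, 25]) = 10 + rec_sum([17, 25])
rec_sum([17, 25]) = 17 + rec_sum([25])
rec_sum([25]) = 25 + rec_sum([])
rec_sum([]) = 0  (base case)
Total: 29 + 22 + 10 + 10 + 17 + 25 + 0 = 113

113


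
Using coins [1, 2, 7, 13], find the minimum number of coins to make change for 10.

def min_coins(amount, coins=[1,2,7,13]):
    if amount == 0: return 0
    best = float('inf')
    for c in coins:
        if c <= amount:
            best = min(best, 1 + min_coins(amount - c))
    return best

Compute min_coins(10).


Building up with DP:
min_coins(0) = 0
min_coins(1) = min(1+min_coins(0)=1+0=1) = 1
min_coins(2) = min(1+min_coins(1)=1+1=2, 1+min_coins(0)=1+0=1) = 1
min_coins(3) = min(1+min_coins(2)=1+1=2, 1+min_coins(1)=1+1=2) = 2
min_coins(4) = min(1+min_coins(3)=1+2=3, 1+min_coins(2)=1+1=2) = 2
min_coins(5) = min(1+min_coins(4)=1+2=3, 1+min_coins(3)=1+2=3) = 3
min_coins(6) = min(1+min_coins(5)=1+3=4, 1+min_coins(4)=1+2=3) = 3
min_coins(7) = min(1+min_coins(6)=1+3=4, 1+min_coins(5)=1+3=4, 1+min_coins(0)=1+0=1) = 1
min_coins(8) = min(1+min_coins(7)=1+1=2, 1+min_coins(6)=1+3=4, 1+min_coins(1)=1+1=2) = 2
min_coins(9) = min(1+min_coins(8)=1+2=3, 1+min_coins(7)=1+1=2, 1+min_coins(2)=1+1=2) = 2
min_coins(10) = min(1+min_coins(9)=1+2=3, 1+min_coins(8)=1+2=3, 1+min_coins(3)=1+2=3) = 3

3


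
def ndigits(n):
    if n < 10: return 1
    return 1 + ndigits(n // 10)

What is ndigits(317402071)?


ndigits(317402071) = 1 + ndigits(31740207)
ndigits(31740207) = 1 + ndigits(3174020)
ndigits(3174020) = 1 + ndigits(317402)
ndigits(317402) = 1 + ndigits(31740)
ndigits(31740) = 1 + ndigits(3174)
ndigits(3174) = 1 + ndigits(317)
ndigits(317) = 1 + ndigits(31)
ndigits(31) = 1 + ndigits(3)
ndigits(3) = 1  (base case: 3 < 10)
Unwinding: 1 + 1 + 1 + 1 + 1 + 1 + 1 + 1 + 1 = 9

9


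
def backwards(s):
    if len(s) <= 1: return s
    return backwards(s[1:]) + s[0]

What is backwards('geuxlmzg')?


backwards('geuxlmzg') = backwards('euxlmzg') + 'g'
backwards('euxlmzg') = backwards('uxlmzg') + 'e'
backwards('uxlmzg') = backwards('xlmzg') + 'u'
backwards('xlmzg') = backwards('lmzg') + 'x'
backwards('lmzg') = backwards('mzg') + 'l'
backwards('mzg') = backwards('zg') + 'm'
backwards('zg') = backwards('g') + 'z'
backwards('g') = 'g'  (base case)
Concatenating: 'g' + 'z' + 'm' + 'l' + 'x' + 'u' + 'e' + 'g' = 'gzmlxueg'

gzmlxueg


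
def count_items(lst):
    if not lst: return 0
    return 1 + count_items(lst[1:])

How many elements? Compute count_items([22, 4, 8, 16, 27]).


count_items([22, 4, 8, 16, 27]) = 1 + count_items([4, 8, 16, 27])
count_items([4, 8, 16, 27]) = 1 + count_items([8, 16, 27])
count_items([8, 16, 27]) = 1 + count_items([16, 27])
count_items([16, 27]) = 1 + count_items([27])
count_items([27]) = 1 + count_items([])
count_items([]) = 0  (base case)
Unwinding: 1 + 1 + 1 + 1 + 1 + 0 = 5

5
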